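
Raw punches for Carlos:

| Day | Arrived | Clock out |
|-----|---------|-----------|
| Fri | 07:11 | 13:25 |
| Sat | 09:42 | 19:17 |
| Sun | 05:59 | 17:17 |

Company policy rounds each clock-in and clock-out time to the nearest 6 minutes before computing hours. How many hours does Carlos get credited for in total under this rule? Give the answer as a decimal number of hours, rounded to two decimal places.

Fri: in 07:11→07:12, out 13:25→13:24; 6 h 12 min
Sat: in 09:42→09:42, out 19:17→19:18; 9 h 36 min
Sun: in 05:59→06:00, out 17:17→17:18; 11 h 18 min
Total credited: 27 h 6 min.

27.10 hours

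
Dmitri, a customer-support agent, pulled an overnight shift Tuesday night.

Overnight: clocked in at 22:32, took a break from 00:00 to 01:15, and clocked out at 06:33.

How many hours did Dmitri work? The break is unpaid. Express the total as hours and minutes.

Overnight: 22:32 → midnight = 1 h 28 min; midnight → 06:33 = 6 h 33 min; span 8 h 1 min; less 75 min break → 6 h 46 min

6 h 46 min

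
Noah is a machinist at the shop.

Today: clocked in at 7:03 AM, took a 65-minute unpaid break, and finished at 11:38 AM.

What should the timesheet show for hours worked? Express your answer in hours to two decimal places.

Today: 7:03 AM–11:38 AM = 4 h 35 min; less 65 min break → 3 h 30 min

3.50 hours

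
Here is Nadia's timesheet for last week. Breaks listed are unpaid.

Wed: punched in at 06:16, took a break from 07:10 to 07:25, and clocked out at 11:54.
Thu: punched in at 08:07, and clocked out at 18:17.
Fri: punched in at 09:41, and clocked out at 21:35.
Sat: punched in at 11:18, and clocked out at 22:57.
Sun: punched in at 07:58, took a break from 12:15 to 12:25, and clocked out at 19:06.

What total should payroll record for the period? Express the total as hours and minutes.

50 h 4 min

Wed: 06:16–11:54 = 5 h 38 min; less 15 min break → 5 h 23 min
Thu: 08:07–18:17 = 10 h 10 min
Fri: 09:41–21:35 = 11 h 54 min
Sat: 11:18–22:57 = 11 h 39 min
Sun: 07:58–19:06 = 11 h 8 min; less 10 min break → 10 h 58 min
Total: 5 h 23 min + 10 h 10 min + 11 h 54 min + 11 h 39 min + 10 h 58 min = 50 h 4 min.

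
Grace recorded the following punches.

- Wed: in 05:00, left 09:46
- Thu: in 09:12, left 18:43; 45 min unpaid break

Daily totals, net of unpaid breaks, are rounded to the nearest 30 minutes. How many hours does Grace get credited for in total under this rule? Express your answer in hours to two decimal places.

14.00 hours

Wed: 05:00–09:46 = 4 h 46 min → rounds to 5 h 0 min
Thu: 09:12–18:43 = 9 h 31 min − 45 min = 8 h 46 min → rounds to 9 h 0 min
Total credited: 14 h 0 min.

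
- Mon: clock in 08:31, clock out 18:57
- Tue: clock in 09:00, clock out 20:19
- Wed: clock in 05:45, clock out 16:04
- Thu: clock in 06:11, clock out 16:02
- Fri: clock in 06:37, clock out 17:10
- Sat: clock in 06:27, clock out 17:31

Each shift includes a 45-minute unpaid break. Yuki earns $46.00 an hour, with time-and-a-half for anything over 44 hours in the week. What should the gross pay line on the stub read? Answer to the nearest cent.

Mon: 08:31–18:57 = 10 h 26 min; less 45 min break → 9 h 41 min
Tue: 09:00–20:19 = 11 h 19 min; less 45 min break → 10 h 34 min
Wed: 05:45–16:04 = 10 h 19 min; less 45 min break → 9 h 34 min
Thu: 06:11–16:02 = 9 h 51 min; less 45 min break → 9 h 6 min
Fri: 06:37–17:10 = 10 h 33 min; less 45 min break → 9 h 48 min
Sat: 06:27–17:31 = 11 h 4 min; less 45 min break → 10 h 19 min
Total worked: 59 h 2 min = 3542 min.
Regular 44 h 0 min = 2640 min at $46.00/h; overtime 15 h 2 min = 902 min at $69.00/h.
Pay = (2640 × $46.00 + 902 × $69.00) ÷ 60 = $3061.30.

$3061.30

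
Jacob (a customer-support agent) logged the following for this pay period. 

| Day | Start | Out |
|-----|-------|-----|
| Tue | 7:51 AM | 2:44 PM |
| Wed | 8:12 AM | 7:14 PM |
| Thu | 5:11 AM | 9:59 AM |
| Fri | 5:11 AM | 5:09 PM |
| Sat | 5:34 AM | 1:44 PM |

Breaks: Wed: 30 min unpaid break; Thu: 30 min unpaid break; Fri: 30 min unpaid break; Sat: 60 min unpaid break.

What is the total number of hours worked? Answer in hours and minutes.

40 h 21 min

Tue: 7:51 AM–2:44 PM = 6 h 53 min
Wed: 8:12 AM–7:14 PM = 11 h 2 min; less 30 min break → 10 h 32 min
Thu: 5:11 AM–9:59 AM = 4 h 48 min; less 30 min break → 4 h 18 min
Fri: 5:11 AM–5:09 PM = 11 h 58 min; less 30 min break → 11 h 28 min
Sat: 5:34 AM–1:44 PM = 8 h 10 min; less 60 min break → 7 h 10 min
Total: 6 h 53 min + 10 h 32 min + 4 h 18 min + 11 h 28 min + 7 h 10 min = 40 h 21 min.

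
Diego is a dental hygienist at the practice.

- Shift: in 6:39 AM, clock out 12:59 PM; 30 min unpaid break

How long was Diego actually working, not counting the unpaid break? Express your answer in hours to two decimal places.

5.83 hours

Shift: 6:39 AM–12:59 PM = 6 h 20 min; less 30 min break → 5 h 50 min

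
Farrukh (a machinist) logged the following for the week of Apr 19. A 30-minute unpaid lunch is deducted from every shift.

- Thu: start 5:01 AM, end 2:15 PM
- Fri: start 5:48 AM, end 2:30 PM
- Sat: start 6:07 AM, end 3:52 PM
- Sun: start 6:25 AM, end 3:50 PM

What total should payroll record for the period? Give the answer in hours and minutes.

Thu: 5:01 AM–2:15 PM = 9 h 14 min; less 30 min break → 8 h 44 min
Fri: 5:48 AM–2:30 PM = 8 h 42 min; less 30 min break → 8 h 12 min
Sat: 6:07 AM–3:52 PM = 9 h 45 min; less 30 min break → 9 h 15 min
Sun: 6:25 AM–3:50 PM = 9 h 25 min; less 30 min break → 8 h 55 min
Total: 8 h 44 min + 8 h 12 min + 9 h 15 min + 8 h 55 min = 35 h 6 min.

35 h 6 min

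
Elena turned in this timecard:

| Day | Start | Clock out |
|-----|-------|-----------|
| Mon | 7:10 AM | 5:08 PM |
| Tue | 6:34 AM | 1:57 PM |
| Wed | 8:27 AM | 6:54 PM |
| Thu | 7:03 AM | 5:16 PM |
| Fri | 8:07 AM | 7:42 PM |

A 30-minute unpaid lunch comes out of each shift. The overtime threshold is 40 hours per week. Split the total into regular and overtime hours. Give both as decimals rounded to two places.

Regular 40.00 hours, overtime 7.10 hours

Mon: 7:10 AM–5:08 PM = 9 h 58 min; less 30 min break → 9 h 28 min
Tue: 6:34 AM–1:57 PM = 7 h 23 min; less 30 min break → 6 h 53 min
Wed: 8:27 AM–6:54 PM = 10 h 27 min; less 30 min break → 9 h 57 min
Thu: 7:03 AM–5:16 PM = 10 h 13 min; less 30 min break → 9 h 43 min
Fri: 8:07 AM–7:42 PM = 11 h 35 min; less 30 min break → 11 h 5 min
Total worked: 47 h 6 min = 47.10 h.
Threshold 40 h → overtime 7 h 6 min, regular 40 h 0 min.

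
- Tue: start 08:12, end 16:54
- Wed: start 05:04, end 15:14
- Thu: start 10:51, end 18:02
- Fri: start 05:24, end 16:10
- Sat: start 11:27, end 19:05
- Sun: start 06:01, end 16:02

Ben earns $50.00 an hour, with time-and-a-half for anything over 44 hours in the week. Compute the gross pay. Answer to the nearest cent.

Tue: 08:12–16:54 = 8 h 42 min
Wed: 05:04–15:14 = 10 h 10 min
Thu: 10:51–18:02 = 7 h 11 min
Fri: 05:24–16:10 = 10 h 46 min
Sat: 11:27–19:05 = 7 h 38 min
Sun: 06:01–16:02 = 10 h 1 min
Total worked: 54 h 28 min = 3268 min.
Regular 44 h 0 min = 2640 min at $50.00/h; overtime 10 h 28 min = 628 min at $75.00/h.
Pay = (2640 × $50.00 + 628 × $75.00) ÷ 60 = $2985.00.

$2985.00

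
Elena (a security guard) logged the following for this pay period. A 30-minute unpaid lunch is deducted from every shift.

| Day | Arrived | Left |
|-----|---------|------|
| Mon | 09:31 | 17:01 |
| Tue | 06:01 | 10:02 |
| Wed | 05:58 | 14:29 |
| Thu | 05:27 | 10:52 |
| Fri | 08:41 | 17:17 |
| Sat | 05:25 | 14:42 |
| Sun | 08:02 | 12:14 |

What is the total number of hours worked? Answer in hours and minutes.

44 h 2 min

Mon: 09:31–17:01 = 7 h 30 min; less 30 min break → 7 h 0 min
Tue: 06:01–10:02 = 4 h 1 min; less 30 min break → 3 h 31 min
Wed: 05:58–14:29 = 8 h 31 min; less 30 min break → 8 h 1 min
Thu: 05:27–10:52 = 5 h 25 min; less 30 min break → 4 h 55 min
Fri: 08:41–17:17 = 8 h 36 min; less 30 min break → 8 h 6 min
Sat: 05:25–14:42 = 9 h 17 min; less 30 min break → 8 h 47 min
Sun: 08:02–12:14 = 4 h 12 min; less 30 min break → 3 h 42 min
Total: 7 h 0 min + 3 h 31 min + 8 h 1 min + 4 h 55 min + 8 h 6 min + 8 h 47 min + 3 h 42 min = 44 h 2 min.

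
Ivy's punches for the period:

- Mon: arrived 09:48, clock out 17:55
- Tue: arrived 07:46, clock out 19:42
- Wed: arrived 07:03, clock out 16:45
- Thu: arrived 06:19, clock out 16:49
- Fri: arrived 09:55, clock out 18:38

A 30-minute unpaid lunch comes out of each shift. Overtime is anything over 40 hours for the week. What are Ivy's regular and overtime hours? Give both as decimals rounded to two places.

Regular 40.00 hours, overtime 6.47 hours

Mon: 09:48–17:55 = 8 h 7 min; less 30 min break → 7 h 37 min
Tue: 07:46–19:42 = 11 h 56 min; less 30 min break → 11 h 26 min
Wed: 07:03–16:45 = 9 h 42 min; less 30 min break → 9 h 12 min
Thu: 06:19–16:49 = 10 h 30 min; less 30 min break → 10 h 0 min
Fri: 09:55–18:38 = 8 h 43 min; less 30 min break → 8 h 13 min
Total worked: 46 h 28 min = 46.47 h.
Threshold 40 h → overtime 6 h 28 min, regular 40 h 0 min.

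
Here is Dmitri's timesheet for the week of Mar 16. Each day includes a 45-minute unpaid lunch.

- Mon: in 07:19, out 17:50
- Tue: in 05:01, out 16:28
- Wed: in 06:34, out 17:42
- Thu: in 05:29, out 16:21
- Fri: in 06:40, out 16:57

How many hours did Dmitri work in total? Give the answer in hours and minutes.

50 h 30 min

Mon: 07:19–17:50 = 10 h 31 min; less 45 min break → 9 h 46 min
Tue: 05:01–16:28 = 11 h 27 min; less 45 min break → 10 h 42 min
Wed: 06:34–17:42 = 11 h 8 min; less 45 min break → 10 h 23 min
Thu: 05:29–16:21 = 10 h 52 min; less 45 min break → 10 h 7 min
Fri: 06:40–16:57 = 10 h 17 min; less 45 min break → 9 h 32 min
Total: 9 h 46 min + 10 h 42 min + 10 h 23 min + 10 h 7 min + 9 h 32 min = 50 h 30 min.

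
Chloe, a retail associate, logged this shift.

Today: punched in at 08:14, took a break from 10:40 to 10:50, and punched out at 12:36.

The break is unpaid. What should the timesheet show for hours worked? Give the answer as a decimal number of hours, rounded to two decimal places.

Today: 08:14–12:36 = 4 h 22 min; less 10 min break → 4 h 12 min

4.20 hours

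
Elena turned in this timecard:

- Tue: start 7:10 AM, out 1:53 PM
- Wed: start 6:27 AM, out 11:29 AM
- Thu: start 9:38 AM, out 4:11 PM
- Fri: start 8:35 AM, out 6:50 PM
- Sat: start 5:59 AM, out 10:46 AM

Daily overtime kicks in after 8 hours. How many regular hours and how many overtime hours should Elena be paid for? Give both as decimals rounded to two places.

Tue: 7:10 AM–1:53 PM = 6 h 43 min
Wed: 6:27 AM–11:29 AM = 5 h 2 min
Thu: 9:38 AM–4:11 PM = 6 h 33 min
Fri: 8:35 AM–6:50 PM = 10 h 15 min
Sat: 5:59 AM–10:46 AM = 4 h 47 min
Tue reg 6 h 43 min / OT 0 h 0 min; Wed reg 5 h 2 min / OT 0 h 0 min; Thu reg 6 h 33 min / OT 0 h 0 min; Fri reg 8 h 0 min / OT 2 h 15 min; Sat reg 4 h 47 min / OT 0 h 0 min.
Totals: regular 31 h 5 min, overtime 2 h 15 min.

Regular 31.08 hours, overtime 2.25 hours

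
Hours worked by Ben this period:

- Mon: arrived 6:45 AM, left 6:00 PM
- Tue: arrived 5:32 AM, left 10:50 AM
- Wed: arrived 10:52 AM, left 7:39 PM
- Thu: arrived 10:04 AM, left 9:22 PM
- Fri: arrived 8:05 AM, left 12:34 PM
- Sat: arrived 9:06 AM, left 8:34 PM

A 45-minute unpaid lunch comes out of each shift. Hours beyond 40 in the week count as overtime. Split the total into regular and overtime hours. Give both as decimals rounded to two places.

Regular 40.00 hours, overtime 8.08 hours

Mon: 6:45 AM–6:00 PM = 11 h 15 min; less 45 min break → 10 h 30 min
Tue: 5:32 AM–10:50 AM = 5 h 18 min; less 45 min break → 4 h 33 min
Wed: 10:52 AM–7:39 PM = 8 h 47 min; less 45 min break → 8 h 2 min
Thu: 10:04 AM–9:22 PM = 11 h 18 min; less 45 min break → 10 h 33 min
Fri: 8:05 AM–12:34 PM = 4 h 29 min; less 45 min break → 3 h 44 min
Sat: 9:06 AM–8:34 PM = 11 h 28 min; less 45 min break → 10 h 43 min
Total worked: 48 h 5 min = 48.08 h.
Threshold 40 h → overtime 8 h 5 min, regular 40 h 0 min.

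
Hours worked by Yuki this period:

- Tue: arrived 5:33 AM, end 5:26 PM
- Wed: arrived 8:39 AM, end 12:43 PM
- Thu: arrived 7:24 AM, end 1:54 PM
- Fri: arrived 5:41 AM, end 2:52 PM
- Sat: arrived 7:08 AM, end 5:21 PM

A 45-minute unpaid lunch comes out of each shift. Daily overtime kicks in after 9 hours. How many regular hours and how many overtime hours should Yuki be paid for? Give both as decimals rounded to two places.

Tue: 5:33 AM–5:26 PM = 11 h 53 min; less 45 min break → 11 h 8 min
Wed: 8:39 AM–12:43 PM = 4 h 4 min; less 45 min break → 3 h 19 min
Thu: 7:24 AM–1:54 PM = 6 h 30 min; less 45 min break → 5 h 45 min
Fri: 5:41 AM–2:52 PM = 9 h 11 min; less 45 min break → 8 h 26 min
Sat: 7:08 AM–5:21 PM = 10 h 13 min; less 45 min break → 9 h 28 min
Tue reg 9 h 0 min / OT 2 h 8 min; Wed reg 3 h 19 min / OT 0 h 0 min; Thu reg 5 h 45 min / OT 0 h 0 min; Fri reg 8 h 26 min / OT 0 h 0 min; Sat reg 9 h 0 min / OT 0 h 28 min.
Totals: regular 35 h 30 min, overtime 2 h 36 min.

Regular 35.50 hours, overtime 2.60 hours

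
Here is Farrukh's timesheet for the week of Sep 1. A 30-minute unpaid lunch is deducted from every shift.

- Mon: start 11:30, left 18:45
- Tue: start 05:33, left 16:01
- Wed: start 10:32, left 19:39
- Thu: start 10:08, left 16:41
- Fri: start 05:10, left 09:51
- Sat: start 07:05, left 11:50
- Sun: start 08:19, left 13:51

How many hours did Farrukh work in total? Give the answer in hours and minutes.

Mon: 11:30–18:45 = 7 h 15 min; less 30 min break → 6 h 45 min
Tue: 05:33–16:01 = 10 h 28 min; less 30 min break → 9 h 58 min
Wed: 10:32–19:39 = 9 h 7 min; less 30 min break → 8 h 37 min
Thu: 10:08–16:41 = 6 h 33 min; less 30 min break → 6 h 3 min
Fri: 05:10–09:51 = 4 h 41 min; less 30 min break → 4 h 11 min
Sat: 07:05–11:50 = 4 h 45 min; less 30 min break → 4 h 15 min
Sun: 08:19–13:51 = 5 h 32 min; less 30 min break → 5 h 2 min
Total: 6 h 45 min + 9 h 58 min + 8 h 37 min + 6 h 3 min + 4 h 11 min + 4 h 15 min + 5 h 2 min = 44 h 51 min.

44 h 51 min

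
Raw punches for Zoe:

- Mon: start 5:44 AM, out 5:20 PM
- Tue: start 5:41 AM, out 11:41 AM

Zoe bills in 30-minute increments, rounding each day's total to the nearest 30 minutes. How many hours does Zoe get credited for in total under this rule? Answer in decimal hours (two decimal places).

Mon: 5:44 AM–5:20 PM = 11 h 36 min → rounds to 11 h 30 min
Tue: 5:41 AM–11:41 AM = 6 h 0 min → rounds to 6 h 0 min
Total credited: 17 h 30 min.

17.50 hours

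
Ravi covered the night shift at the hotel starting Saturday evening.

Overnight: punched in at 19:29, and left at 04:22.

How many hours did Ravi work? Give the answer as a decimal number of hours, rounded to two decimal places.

Overnight: 19:29 → midnight = 4 h 31 min; midnight → 04:22 = 4 h 22 min; span 8 h 53 min

8.88 hours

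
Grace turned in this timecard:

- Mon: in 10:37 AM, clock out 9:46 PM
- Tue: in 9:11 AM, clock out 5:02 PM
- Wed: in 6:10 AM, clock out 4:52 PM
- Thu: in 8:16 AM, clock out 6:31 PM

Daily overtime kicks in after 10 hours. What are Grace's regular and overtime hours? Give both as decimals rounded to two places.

Mon: 10:37 AM–9:46 PM = 11 h 9 min
Tue: 9:11 AM–5:02 PM = 7 h 51 min
Wed: 6:10 AM–4:52 PM = 10 h 42 min
Thu: 8:16 AM–6:31 PM = 10 h 15 min
Mon reg 10 h 0 min / OT 1 h 9 min; Tue reg 7 h 51 min / OT 0 h 0 min; Wed reg 10 h 0 min / OT 0 h 42 min; Thu reg 10 h 0 min / OT 0 h 15 min.
Totals: regular 37 h 51 min, overtime 2 h 6 min.

Regular 37.85 hours, overtime 2.10 hours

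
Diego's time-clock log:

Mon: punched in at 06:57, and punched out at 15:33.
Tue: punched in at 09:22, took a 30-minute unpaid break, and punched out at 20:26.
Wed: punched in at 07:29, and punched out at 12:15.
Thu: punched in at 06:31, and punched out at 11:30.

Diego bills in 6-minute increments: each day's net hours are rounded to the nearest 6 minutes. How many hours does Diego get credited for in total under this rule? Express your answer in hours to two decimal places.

29.00 hours

Mon: 06:57–15:33 = 8 h 36 min → rounds to 8 h 36 min
Tue: 09:22–20:26 = 11 h 4 min − 30 min = 10 h 34 min → rounds to 10 h 36 min
Wed: 07:29–12:15 = 4 h 46 min → rounds to 4 h 48 min
Thu: 06:31–11:30 = 4 h 59 min → rounds to 5 h 0 min
Total credited: 29 h 0 min.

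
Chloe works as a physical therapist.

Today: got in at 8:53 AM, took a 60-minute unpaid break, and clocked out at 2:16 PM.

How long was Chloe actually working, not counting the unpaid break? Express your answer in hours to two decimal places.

4.38 hours

Today: 8:53 AM–2:16 PM = 5 h 23 min; less 60 min break → 4 h 23 min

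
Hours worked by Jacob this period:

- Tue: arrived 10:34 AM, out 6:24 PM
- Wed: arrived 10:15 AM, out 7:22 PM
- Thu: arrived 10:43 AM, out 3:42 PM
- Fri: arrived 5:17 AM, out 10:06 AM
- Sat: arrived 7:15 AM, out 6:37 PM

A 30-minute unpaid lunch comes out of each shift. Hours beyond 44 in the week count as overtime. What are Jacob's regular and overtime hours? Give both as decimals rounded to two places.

Tue: 10:34 AM–6:24 PM = 7 h 50 min; less 30 min break → 7 h 20 min
Wed: 10:15 AM–7:22 PM = 9 h 7 min; less 30 min break → 8 h 37 min
Thu: 10:43 AM–3:42 PM = 4 h 59 min; less 30 min break → 4 h 29 min
Fri: 5:17 AM–10:06 AM = 4 h 49 min; less 30 min break → 4 h 19 min
Sat: 7:15 AM–6:37 PM = 11 h 22 min; less 30 min break → 10 h 52 min
Total worked: 35 h 37 min = 35.62 h.
Threshold 44 h → overtime 0 h 0 min, regular 35 h 37 min.

Regular 35.62 hours, overtime 0.00 hours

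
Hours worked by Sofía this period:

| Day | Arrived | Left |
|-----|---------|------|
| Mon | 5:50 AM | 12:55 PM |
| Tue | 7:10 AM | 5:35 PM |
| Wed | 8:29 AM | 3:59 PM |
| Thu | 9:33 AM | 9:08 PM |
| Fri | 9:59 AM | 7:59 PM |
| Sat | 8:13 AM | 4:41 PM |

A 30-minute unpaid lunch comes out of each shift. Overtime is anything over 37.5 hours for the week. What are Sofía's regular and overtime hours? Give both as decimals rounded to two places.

Regular 37.50 hours, overtime 14.55 hours

Mon: 5:50 AM–12:55 PM = 7 h 5 min; less 30 min break → 6 h 35 min
Tue: 7:10 AM–5:35 PM = 10 h 25 min; less 30 min break → 9 h 55 min
Wed: 8:29 AM–3:59 PM = 7 h 30 min; less 30 min break → 7 h 0 min
Thu: 9:33 AM–9:08 PM = 11 h 35 min; less 30 min break → 11 h 5 min
Fri: 9:59 AM–7:59 PM = 10 h 0 min; less 30 min break → 9 h 30 min
Sat: 8:13 AM–4:41 PM = 8 h 28 min; less 30 min break → 7 h 58 min
Total worked: 52 h 3 min = 52.05 h.
Threshold 37.5 h → overtime 14 h 33 min, regular 37 h 30 min.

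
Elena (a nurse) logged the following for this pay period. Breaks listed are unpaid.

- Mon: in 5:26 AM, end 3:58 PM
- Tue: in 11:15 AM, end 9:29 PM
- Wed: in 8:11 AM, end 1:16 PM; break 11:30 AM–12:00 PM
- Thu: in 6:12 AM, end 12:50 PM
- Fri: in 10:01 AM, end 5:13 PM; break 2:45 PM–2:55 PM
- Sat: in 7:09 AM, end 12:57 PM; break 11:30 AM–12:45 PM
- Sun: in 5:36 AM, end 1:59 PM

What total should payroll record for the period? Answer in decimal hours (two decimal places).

51.95 hours

Mon: 5:26 AM–3:58 PM = 10 h 32 min
Tue: 11:15 AM–9:29 PM = 10 h 14 min
Wed: 8:11 AM–1:16 PM = 5 h 5 min; less 30 min break → 4 h 35 min
Thu: 6:12 AM–12:50 PM = 6 h 38 min
Fri: 10:01 AM–5:13 PM = 7 h 12 min; less 10 min break → 7 h 2 min
Sat: 7:09 AM–12:57 PM = 5 h 48 min; less 75 min break → 4 h 33 min
Sun: 5:36 AM–1:59 PM = 8 h 23 min
Total: 10 h 32 min + 10 h 14 min + 4 h 35 min + 6 h 38 min + 7 h 2 min + 4 h 33 min + 8 h 23 min = 51 h 57 min.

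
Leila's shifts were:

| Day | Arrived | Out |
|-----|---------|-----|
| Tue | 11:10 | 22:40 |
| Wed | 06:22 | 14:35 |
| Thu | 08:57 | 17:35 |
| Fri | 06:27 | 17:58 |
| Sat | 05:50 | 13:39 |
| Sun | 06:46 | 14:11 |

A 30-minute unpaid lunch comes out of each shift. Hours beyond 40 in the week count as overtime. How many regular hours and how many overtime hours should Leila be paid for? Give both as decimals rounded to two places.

Tue: 11:10–22:40 = 11 h 30 min; less 30 min break → 11 h 0 min
Wed: 06:22–14:35 = 8 h 13 min; less 30 min break → 7 h 43 min
Thu: 08:57–17:35 = 8 h 38 min; less 30 min break → 8 h 8 min
Fri: 06:27–17:58 = 11 h 31 min; less 30 min break → 11 h 1 min
Sat: 05:50–13:39 = 7 h 49 min; less 30 min break → 7 h 19 min
Sun: 06:46–14:11 = 7 h 25 min; less 30 min break → 6 h 55 min
Total worked: 52 h 6 min = 52.10 h.
Threshold 40 h → overtime 12 h 6 min, regular 40 h 0 min.

Regular 40.00 hours, overtime 12.10 hours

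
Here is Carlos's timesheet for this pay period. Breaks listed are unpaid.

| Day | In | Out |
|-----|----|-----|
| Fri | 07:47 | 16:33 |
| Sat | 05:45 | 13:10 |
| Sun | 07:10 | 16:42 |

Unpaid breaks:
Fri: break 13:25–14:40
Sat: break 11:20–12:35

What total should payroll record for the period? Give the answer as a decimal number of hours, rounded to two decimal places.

23.22 hours

Fri: 07:47–16:33 = 8 h 46 min; less 75 min break → 7 h 31 min
Sat: 05:45–13:10 = 7 h 25 min; less 75 min break → 6 h 10 min
Sun: 07:10–16:42 = 9 h 32 min
Total: 7 h 31 min + 6 h 10 min + 9 h 32 min = 23 h 13 min.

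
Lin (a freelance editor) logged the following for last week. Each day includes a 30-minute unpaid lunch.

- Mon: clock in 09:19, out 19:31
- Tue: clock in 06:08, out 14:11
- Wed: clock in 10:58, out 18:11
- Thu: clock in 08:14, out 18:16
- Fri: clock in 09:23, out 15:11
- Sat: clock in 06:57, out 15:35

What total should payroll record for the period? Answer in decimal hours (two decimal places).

46.93 hours

Mon: 09:19–19:31 = 10 h 12 min; less 30 min break → 9 h 42 min
Tue: 06:08–14:11 = 8 h 3 min; less 30 min break → 7 h 33 min
Wed: 10:58–18:11 = 7 h 13 min; less 30 min break → 6 h 43 min
Thu: 08:14–18:16 = 10 h 2 min; less 30 min break → 9 h 32 min
Fri: 09:23–15:11 = 5 h 48 min; less 30 min break → 5 h 18 min
Sat: 06:57–15:35 = 8 h 38 min; less 30 min break → 8 h 8 min
Total: 9 h 42 min + 7 h 33 min + 6 h 43 min + 9 h 32 min + 5 h 18 min + 8 h 8 min = 46 h 56 min.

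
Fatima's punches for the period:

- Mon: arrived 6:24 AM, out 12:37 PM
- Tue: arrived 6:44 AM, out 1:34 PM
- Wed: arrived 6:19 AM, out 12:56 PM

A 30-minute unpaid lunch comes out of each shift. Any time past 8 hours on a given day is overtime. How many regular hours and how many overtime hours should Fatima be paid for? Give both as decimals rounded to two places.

Regular 18.17 hours, overtime 0.00 hours

Mon: 6:24 AM–12:37 PM = 6 h 13 min; less 30 min break → 5 h 43 min
Tue: 6:44 AM–1:34 PM = 6 h 50 min; less 30 min break → 6 h 20 min
Wed: 6:19 AM–12:56 PM = 6 h 37 min; less 30 min break → 6 h 7 min
Mon reg 5 h 43 min / OT 0 h 0 min; Tue reg 6 h 20 min / OT 0 h 0 min; Wed reg 6 h 7 min / OT 0 h 0 min.
Totals: regular 18 h 10 min, overtime 0 h 0 min.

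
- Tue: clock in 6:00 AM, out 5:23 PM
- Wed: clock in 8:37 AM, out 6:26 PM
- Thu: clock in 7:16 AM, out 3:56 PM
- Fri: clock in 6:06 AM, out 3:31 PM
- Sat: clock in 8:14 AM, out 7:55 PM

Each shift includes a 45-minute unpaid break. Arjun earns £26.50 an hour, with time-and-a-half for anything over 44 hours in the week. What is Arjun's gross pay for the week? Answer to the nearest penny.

£1293.86

Tue: 6:00 AM–5:23 PM = 11 h 23 min; less 45 min break → 10 h 38 min
Wed: 8:37 AM–6:26 PM = 9 h 49 min; less 45 min break → 9 h 4 min
Thu: 7:16 AM–3:56 PM = 8 h 40 min; less 45 min break → 7 h 55 min
Fri: 6:06 AM–3:31 PM = 9 h 25 min; less 45 min break → 8 h 40 min
Sat: 8:14 AM–7:55 PM = 11 h 41 min; less 45 min break → 10 h 56 min
Total worked: 47 h 13 min = 2833 min.
Regular 44 h 0 min = 2640 min at £26.50/h; overtime 3 h 13 min = 193 min at £39.75/h.
Pay = (2640 × £26.50 + 193 × £39.75) ÷ 60 = £1293.86.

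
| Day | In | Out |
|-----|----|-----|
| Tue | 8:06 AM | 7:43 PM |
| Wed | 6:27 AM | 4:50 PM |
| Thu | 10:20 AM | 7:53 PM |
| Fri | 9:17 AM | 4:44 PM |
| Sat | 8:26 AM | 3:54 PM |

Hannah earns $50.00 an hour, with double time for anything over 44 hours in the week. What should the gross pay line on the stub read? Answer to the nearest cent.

Tue: 8:06 AM–7:43 PM = 11 h 37 min
Wed: 6:27 AM–4:50 PM = 10 h 23 min
Thu: 10:20 AM–7:53 PM = 9 h 33 min
Fri: 9:17 AM–4:44 PM = 7 h 27 min
Sat: 8:26 AM–3:54 PM = 7 h 28 min
Total worked: 46 h 28 min = 2788 min.
Regular 44 h 0 min = 2640 min at $50.00/h; overtime 2 h 28 min = 148 min at $100.00/h.
Pay = (2640 × $50.00 + 148 × $100.00) ÷ 60 = $2446.67.

$2446.67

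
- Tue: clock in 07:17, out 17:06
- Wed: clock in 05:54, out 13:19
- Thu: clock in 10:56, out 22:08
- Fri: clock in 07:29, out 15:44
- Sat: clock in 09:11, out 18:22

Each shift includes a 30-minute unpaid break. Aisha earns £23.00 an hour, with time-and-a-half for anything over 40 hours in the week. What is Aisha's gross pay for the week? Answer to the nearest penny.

Tue: 07:17–17:06 = 9 h 49 min; less 30 min break → 9 h 19 min
Wed: 05:54–13:19 = 7 h 25 min; less 30 min break → 6 h 55 min
Thu: 10:56–22:08 = 11 h 12 min; less 30 min break → 10 h 42 min
Fri: 07:29–15:44 = 8 h 15 min; less 30 min break → 7 h 45 min
Sat: 09:11–18:22 = 9 h 11 min; less 30 min break → 8 h 41 min
Total worked: 43 h 22 min = 2602 min.
Regular 40 h 0 min = 2400 min at £23.00/h; overtime 3 h 22 min = 202 min at £34.50/h.
Pay = (2400 × £23.00 + 202 × £34.50) ÷ 60 = £1036.15.

£1036.15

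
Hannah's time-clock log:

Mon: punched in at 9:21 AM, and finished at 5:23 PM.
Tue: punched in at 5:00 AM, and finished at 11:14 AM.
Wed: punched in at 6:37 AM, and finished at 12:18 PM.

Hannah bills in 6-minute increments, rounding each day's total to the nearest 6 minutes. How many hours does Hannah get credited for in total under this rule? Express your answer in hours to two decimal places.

19.90 hours

Mon: 9:21 AM–5:23 PM = 8 h 2 min → rounds to 8 h 0 min
Tue: 5:00 AM–11:14 AM = 6 h 14 min → rounds to 6 h 12 min
Wed: 6:37 AM–12:18 PM = 5 h 41 min → rounds to 5 h 42 min
Total credited: 19 h 54 min.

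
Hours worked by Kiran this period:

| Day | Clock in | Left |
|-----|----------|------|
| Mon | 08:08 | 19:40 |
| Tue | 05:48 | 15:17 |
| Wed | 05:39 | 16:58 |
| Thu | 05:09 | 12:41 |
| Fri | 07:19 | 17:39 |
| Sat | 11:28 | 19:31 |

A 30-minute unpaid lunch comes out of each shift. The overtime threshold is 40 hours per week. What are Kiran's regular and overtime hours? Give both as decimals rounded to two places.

Regular 40.00 hours, overtime 15.25 hours

Mon: 08:08–19:40 = 11 h 32 min; less 30 min break → 11 h 2 min
Tue: 05:48–15:17 = 9 h 29 min; less 30 min break → 8 h 59 min
Wed: 05:39–16:58 = 11 h 19 min; less 30 min break → 10 h 49 min
Thu: 05:09–12:41 = 7 h 32 min; less 30 min break → 7 h 2 min
Fri: 07:19–17:39 = 10 h 20 min; less 30 min break → 9 h 50 min
Sat: 11:28–19:31 = 8 h 3 min; less 30 min break → 7 h 33 min
Total worked: 55 h 15 min = 55.25 h.
Threshold 40 h → overtime 15 h 15 min, regular 40 h 0 min.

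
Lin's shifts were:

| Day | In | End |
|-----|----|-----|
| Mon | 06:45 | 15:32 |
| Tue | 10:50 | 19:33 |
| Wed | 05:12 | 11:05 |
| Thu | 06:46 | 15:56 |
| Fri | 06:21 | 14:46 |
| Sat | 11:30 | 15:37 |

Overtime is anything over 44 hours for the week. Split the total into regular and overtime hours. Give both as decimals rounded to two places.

Mon: 06:45–15:32 = 8 h 47 min
Tue: 10:50–19:33 = 8 h 43 min
Wed: 05:12–11:05 = 5 h 53 min
Thu: 06:46–15:56 = 9 h 10 min
Fri: 06:21–14:46 = 8 h 25 min
Sat: 11:30–15:37 = 4 h 7 min
Total worked: 45 h 5 min = 45.08 h.
Threshold 44 h → overtime 1 h 5 min, regular 44 h 0 min.

Regular 44.00 hours, overtime 1.08 hours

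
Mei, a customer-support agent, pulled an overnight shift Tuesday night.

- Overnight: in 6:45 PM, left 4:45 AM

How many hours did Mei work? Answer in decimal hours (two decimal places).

10.00 hours

Overnight: 6:45 PM → midnight = 5 h 15 min; midnight → 4:45 AM = 4 h 45 min; span 10 h 0 min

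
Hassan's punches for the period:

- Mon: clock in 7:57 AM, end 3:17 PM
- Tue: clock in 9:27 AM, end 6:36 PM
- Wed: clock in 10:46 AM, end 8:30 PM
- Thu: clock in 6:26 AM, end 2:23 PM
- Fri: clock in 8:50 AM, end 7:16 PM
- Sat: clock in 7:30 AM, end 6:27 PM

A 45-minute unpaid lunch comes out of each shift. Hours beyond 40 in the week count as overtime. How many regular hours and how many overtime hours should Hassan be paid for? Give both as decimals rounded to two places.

Regular 40.00 hours, overtime 11.05 hours

Mon: 7:57 AM–3:17 PM = 7 h 20 min; less 45 min break → 6 h 35 min
Tue: 9:27 AM–6:36 PM = 9 h 9 min; less 45 min break → 8 h 24 min
Wed: 10:46 AM–8:30 PM = 9 h 44 min; less 45 min break → 8 h 59 min
Thu: 6:26 AM–2:23 PM = 7 h 57 min; less 45 min break → 7 h 12 min
Fri: 8:50 AM–7:16 PM = 10 h 26 min; less 45 min break → 9 h 41 min
Sat: 7:30 AM–6:27 PM = 10 h 57 min; less 45 min break → 10 h 12 min
Total worked: 51 h 3 min = 51.05 h.
Threshold 40 h → overtime 11 h 3 min, regular 40 h 0 min.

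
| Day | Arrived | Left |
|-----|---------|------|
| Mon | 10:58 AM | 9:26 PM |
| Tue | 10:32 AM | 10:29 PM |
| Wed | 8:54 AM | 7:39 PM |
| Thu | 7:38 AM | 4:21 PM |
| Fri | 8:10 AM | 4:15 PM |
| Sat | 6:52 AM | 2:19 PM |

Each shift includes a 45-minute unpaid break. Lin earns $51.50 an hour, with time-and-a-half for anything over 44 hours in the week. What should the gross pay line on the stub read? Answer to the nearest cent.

Mon: 10:58 AM–9:26 PM = 10 h 28 min; less 45 min break → 9 h 43 min
Tue: 10:32 AM–10:29 PM = 11 h 57 min; less 45 min break → 11 h 12 min
Wed: 8:54 AM–7:39 PM = 10 h 45 min; less 45 min break → 10 h 0 min
Thu: 7:38 AM–4:21 PM = 8 h 43 min; less 45 min break → 7 h 58 min
Fri: 8:10 AM–4:15 PM = 8 h 5 min; less 45 min break → 7 h 20 min
Sat: 6:52 AM–2:19 PM = 7 h 27 min; less 45 min break → 6 h 42 min
Total worked: 52 h 55 min = 3175 min.
Regular 44 h 0 min = 2640 min at $51.50/h; overtime 8 h 55 min = 535 min at $77.25/h.
Pay = (2640 × $51.50 + 535 × $77.25) ÷ 60 = $2954.81.

$2954.81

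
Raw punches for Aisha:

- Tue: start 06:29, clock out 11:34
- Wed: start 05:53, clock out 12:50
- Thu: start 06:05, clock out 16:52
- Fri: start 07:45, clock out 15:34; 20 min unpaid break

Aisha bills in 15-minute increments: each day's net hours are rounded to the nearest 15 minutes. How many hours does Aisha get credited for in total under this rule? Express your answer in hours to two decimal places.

Tue: 06:29–11:34 = 5 h 5 min → rounds to 5 h 0 min
Wed: 05:53–12:50 = 6 h 57 min → rounds to 7 h 0 min
Thu: 06:05–16:52 = 10 h 47 min → rounds to 10 h 45 min
Fri: 07:45–15:34 = 7 h 49 min − 20 min = 7 h 29 min → rounds to 7 h 30 min
Total credited: 30 h 15 min.

30.25 hours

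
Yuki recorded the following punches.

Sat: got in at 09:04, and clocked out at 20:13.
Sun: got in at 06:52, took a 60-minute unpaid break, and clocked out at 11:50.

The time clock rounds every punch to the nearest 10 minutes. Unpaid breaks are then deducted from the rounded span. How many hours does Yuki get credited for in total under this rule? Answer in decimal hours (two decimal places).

15.17 hours

Sat: in 09:04→09:00, out 20:13→20:10; 11 h 10 min
Sun: in 06:52→06:50, out 11:50→11:50; 5 h 0 min − 60 min = 4 h 0 min
Total credited: 15 h 10 min.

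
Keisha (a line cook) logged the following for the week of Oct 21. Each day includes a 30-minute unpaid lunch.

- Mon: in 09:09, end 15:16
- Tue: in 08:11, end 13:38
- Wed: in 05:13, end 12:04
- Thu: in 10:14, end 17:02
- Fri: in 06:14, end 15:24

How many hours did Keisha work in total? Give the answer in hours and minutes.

Mon: 09:09–15:16 = 6 h 7 min; less 30 min break → 5 h 37 min
Tue: 08:11–13:38 = 5 h 27 min; less 30 min break → 4 h 57 min
Wed: 05:13–12:04 = 6 h 51 min; less 30 min break → 6 h 21 min
Thu: 10:14–17:02 = 6 h 48 min; less 30 min break → 6 h 18 min
Fri: 06:14–15:24 = 9 h 10 min; less 30 min break → 8 h 40 min
Total: 5 h 37 min + 4 h 57 min + 6 h 21 min + 6 h 18 min + 8 h 40 min = 31 h 53 min.

31 h 53 min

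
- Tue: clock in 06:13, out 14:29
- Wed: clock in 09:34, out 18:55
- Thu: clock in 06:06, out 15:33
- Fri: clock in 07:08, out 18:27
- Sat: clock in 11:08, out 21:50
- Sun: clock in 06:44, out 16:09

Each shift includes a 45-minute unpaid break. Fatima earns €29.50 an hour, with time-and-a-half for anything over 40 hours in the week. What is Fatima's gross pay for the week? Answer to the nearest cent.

Tue: 06:13–14:29 = 8 h 16 min; less 45 min break → 7 h 31 min
Wed: 09:34–18:55 = 9 h 21 min; less 45 min break → 8 h 36 min
Thu: 06:06–15:33 = 9 h 27 min; less 45 min break → 8 h 42 min
Fri: 07:08–18:27 = 11 h 19 min; less 45 min break → 10 h 34 min
Sat: 11:08–21:50 = 10 h 42 min; less 45 min break → 9 h 57 min
Sun: 06:44–16:09 = 9 h 25 min; less 45 min break → 8 h 40 min
Total worked: 54 h 0 min = 3240 min.
Regular 40 h 0 min = 2400 min at €29.50/h; overtime 14 h 0 min = 840 min at €44.25/h.
Pay = (2400 × €29.50 + 840 × €44.25) ÷ 60 = €1799.50.

€1799.50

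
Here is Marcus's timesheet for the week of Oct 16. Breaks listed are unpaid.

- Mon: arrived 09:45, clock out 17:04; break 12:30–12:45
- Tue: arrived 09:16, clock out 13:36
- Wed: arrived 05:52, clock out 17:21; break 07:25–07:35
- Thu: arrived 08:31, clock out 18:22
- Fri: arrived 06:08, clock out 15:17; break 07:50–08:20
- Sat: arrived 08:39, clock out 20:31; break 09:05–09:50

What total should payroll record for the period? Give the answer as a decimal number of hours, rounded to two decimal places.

52.33 hours

Mon: 09:45–17:04 = 7 h 19 min; less 15 min break → 7 h 4 min
Tue: 09:16–13:36 = 4 h 20 min
Wed: 05:52–17:21 = 11 h 29 min; less 10 min break → 11 h 19 min
Thu: 08:31–18:22 = 9 h 51 min
Fri: 06:08–15:17 = 9 h 9 min; less 30 min break → 8 h 39 min
Sat: 08:39–20:31 = 11 h 52 min; less 45 min break → 11 h 7 min
Total: 7 h 4 min + 4 h 20 min + 11 h 19 min + 9 h 51 min + 8 h 39 min + 11 h 7 min = 52 h 20 min.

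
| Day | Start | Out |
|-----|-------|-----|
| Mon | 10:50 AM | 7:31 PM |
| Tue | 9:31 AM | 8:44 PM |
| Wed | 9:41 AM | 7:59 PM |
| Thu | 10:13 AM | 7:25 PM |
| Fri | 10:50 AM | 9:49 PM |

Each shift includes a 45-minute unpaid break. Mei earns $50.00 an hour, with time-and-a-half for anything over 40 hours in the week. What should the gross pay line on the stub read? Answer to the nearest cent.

Mon: 10:50 AM–7:31 PM = 8 h 41 min; less 45 min break → 7 h 56 min
Tue: 9:31 AM–8:44 PM = 11 h 13 min; less 45 min break → 10 h 28 min
Wed: 9:41 AM–7:59 PM = 10 h 18 min; less 45 min break → 9 h 33 min
Thu: 10:13 AM–7:25 PM = 9 h 12 min; less 45 min break → 8 h 27 min
Fri: 10:50 AM–9:49 PM = 10 h 59 min; less 45 min break → 10 h 14 min
Total worked: 46 h 38 min = 2798 min.
Regular 40 h 0 min = 2400 min at $50.00/h; overtime 6 h 38 min = 398 min at $75.00/h.
Pay = (2400 × $50.00 + 398 × $75.00) ÷ 60 = $2497.50.

$2497.50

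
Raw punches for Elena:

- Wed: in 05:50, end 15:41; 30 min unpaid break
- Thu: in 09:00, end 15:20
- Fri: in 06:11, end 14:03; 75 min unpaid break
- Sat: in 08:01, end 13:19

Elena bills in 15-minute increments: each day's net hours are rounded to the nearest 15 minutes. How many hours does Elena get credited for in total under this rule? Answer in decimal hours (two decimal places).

Wed: 05:50–15:41 = 9 h 51 min − 30 min = 9 h 21 min → rounds to 9 h 15 min
Thu: 09:00–15:20 = 6 h 20 min → rounds to 6 h 15 min
Fri: 06:11–14:03 = 7 h 52 min − 75 min = 6 h 37 min → rounds to 6 h 30 min
Sat: 08:01–13:19 = 5 h 18 min → rounds to 5 h 15 min
Total credited: 27 h 15 min.

27.25 hours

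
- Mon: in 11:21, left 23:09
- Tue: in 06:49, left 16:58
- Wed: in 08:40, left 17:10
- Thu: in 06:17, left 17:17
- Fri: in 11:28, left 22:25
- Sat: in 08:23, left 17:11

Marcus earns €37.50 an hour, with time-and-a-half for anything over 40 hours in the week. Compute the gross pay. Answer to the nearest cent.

Mon: 11:21–23:09 = 11 h 48 min
Tue: 06:49–16:58 = 10 h 9 min
Wed: 08:40–17:10 = 8 h 30 min
Thu: 06:17–17:17 = 11 h 0 min
Fri: 11:28–22:25 = 10 h 57 min
Sat: 08:23–17:11 = 8 h 48 min
Total worked: 61 h 12 min = 3672 min.
Regular 40 h 0 min = 2400 min at €37.50/h; overtime 21 h 12 min = 1272 min at €56.25/h.
Pay = (2400 × €37.50 + 1272 × €56.25) ÷ 60 = €2692.50.

€2692.50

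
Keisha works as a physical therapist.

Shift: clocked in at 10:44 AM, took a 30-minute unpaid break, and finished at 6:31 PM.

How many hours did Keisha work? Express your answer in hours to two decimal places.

7.28 hours

Shift: 10:44 AM–6:31 PM = 7 h 47 min; less 30 min break → 7 h 17 min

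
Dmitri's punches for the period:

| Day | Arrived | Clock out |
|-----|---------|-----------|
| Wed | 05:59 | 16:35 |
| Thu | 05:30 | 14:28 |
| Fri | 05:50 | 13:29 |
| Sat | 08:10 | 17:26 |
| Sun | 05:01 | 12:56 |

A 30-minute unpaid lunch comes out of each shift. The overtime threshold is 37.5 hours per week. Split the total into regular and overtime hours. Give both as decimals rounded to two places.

Wed: 05:59–16:35 = 10 h 36 min; less 30 min break → 10 h 6 min
Thu: 05:30–14:28 = 8 h 58 min; less 30 min break → 8 h 28 min
Fri: 05:50–13:29 = 7 h 39 min; less 30 min break → 7 h 9 min
Sat: 08:10–17:26 = 9 h 16 min; less 30 min break → 8 h 46 min
Sun: 05:01–12:56 = 7 h 55 min; less 30 min break → 7 h 25 min
Total worked: 41 h 54 min = 41.90 h.
Threshold 37.5 h → overtime 4 h 24 min, regular 37 h 30 min.

Regular 37.50 hours, overtime 4.40 hours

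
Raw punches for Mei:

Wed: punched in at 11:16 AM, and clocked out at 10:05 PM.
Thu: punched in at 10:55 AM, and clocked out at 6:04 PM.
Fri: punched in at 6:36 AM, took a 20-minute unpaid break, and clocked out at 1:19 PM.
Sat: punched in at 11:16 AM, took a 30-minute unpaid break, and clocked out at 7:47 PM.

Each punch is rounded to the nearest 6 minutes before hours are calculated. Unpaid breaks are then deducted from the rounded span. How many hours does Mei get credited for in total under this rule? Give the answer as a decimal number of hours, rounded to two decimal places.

32.37 hours

Wed: in 11:16 AM→11:18 AM, out 10:05 PM→10:06 PM; 10 h 48 min
Thu: in 10:55 AM→10:54 AM, out 6:04 PM→6:06 PM; 7 h 12 min
Fri: in 6:36 AM→6:36 AM, out 1:19 PM→1:18 PM; 6 h 42 min − 20 min = 6 h 22 min
Sat: in 11:16 AM→11:18 AM, out 7:47 PM→7:48 PM; 8 h 30 min − 30 min = 8 h 0 min
Total credited: 32 h 22 min.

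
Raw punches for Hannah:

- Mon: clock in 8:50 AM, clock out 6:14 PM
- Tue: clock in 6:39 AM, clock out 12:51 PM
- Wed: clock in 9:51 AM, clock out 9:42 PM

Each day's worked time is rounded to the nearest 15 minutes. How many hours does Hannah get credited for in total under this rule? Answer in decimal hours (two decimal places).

27.50 hours

Mon: 8:50 AM–6:14 PM = 9 h 24 min → rounds to 9 h 30 min
Tue: 6:39 AM–12:51 PM = 6 h 12 min → rounds to 6 h 15 min
Wed: 9:51 AM–9:42 PM = 11 h 51 min → rounds to 11 h 45 min
Total credited: 27 h 30 min.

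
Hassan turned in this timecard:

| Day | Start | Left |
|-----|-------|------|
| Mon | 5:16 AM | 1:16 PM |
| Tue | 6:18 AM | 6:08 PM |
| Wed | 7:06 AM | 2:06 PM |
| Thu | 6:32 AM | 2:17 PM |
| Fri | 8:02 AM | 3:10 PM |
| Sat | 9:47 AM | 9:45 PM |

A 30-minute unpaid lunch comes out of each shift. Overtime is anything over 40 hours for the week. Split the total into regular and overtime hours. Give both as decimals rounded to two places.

Mon: 5:16 AM–1:16 PM = 8 h 0 min; less 30 min break → 7 h 30 min
Tue: 6:18 AM–6:08 PM = 11 h 50 min; less 30 min break → 11 h 20 min
Wed: 7:06 AM–2:06 PM = 7 h 0 min; less 30 min break → 6 h 30 min
Thu: 6:32 AM–2:17 PM = 7 h 45 min; less 30 min break → 7 h 15 min
Fri: 8:02 AM–3:10 PM = 7 h 8 min; less 30 min break → 6 h 38 min
Sat: 9:47 AM–9:45 PM = 11 h 58 min; less 30 min break → 11 h 28 min
Total worked: 50 h 41 min = 50.68 h.
Threshold 40 h → overtime 10 h 41 min, regular 40 h 0 min.

Regular 40.00 hours, overtime 10.68 hours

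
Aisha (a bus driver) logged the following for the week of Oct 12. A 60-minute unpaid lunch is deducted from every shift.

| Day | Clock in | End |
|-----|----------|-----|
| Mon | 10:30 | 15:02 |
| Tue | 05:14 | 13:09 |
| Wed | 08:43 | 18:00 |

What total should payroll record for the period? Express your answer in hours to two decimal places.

Mon: 10:30–15:02 = 4 h 32 min; less 60 min break → 3 h 32 min
Tue: 05:14–13:09 = 7 h 55 min; less 60 min break → 6 h 55 min
Wed: 08:43–18:00 = 9 h 17 min; less 60 min break → 8 h 17 min
Total: 3 h 32 min + 6 h 55 min + 8 h 17 min = 18 h 44 min.

18.73 hours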